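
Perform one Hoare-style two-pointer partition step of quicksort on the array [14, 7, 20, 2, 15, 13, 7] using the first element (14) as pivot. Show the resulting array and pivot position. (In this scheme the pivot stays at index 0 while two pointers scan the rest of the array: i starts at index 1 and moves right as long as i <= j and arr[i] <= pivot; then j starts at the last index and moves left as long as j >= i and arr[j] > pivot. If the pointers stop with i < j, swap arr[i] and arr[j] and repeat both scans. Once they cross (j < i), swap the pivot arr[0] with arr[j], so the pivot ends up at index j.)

Hoare-style two-pointer partition with pivot = 14:

Initial array: [14, 7, 20, 2, 15, 13, 7]

Pointers start at i = 1, j = 6.
i stops at index 2 (arr[2]=20 > 14), j stops at index 6 (arr[6]=7 <= 14): swap arr[2] and arr[6], array becomes [14, 7, 7, 2, 15, 13, 20]
i stops at index 4 (arr[4]=15 > 14), j stops at index 5 (arr[5]=13 <= 14): swap arr[4] and arr[5], array becomes [14, 7, 7, 2, 13, 15, 20]
i ends at 5, j ends at 4: the pointers have crossed (j < i), so scanning stops.

Swap pivot arr[0] with arr[4] to place pivot at position 4: [13, 7, 7, 2, 14, 15, 20]
Pivot position: 4

After partitioning with pivot 14, the array becomes [13, 7, 7, 2, 14, 15, 20]. The pivot is placed at index 4. All elements to the left of the pivot are <= 14, and all elements to the right are > 14.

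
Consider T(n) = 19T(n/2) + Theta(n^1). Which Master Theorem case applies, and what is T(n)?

Master Theorem for T(n) = 19T(n/2) + O(n^1):

a = 19, b = 2, c = 1
log_b(a) = log_2(19) = 4.2479

Case 1: c = 1 < log_2(19) = 4.2479
T(n) = O(n^(log_2 19))

For T(n) = 19T(n/2) + O(n^1): log_2(19) = 4.2479. This is Case 1 of the Master Theorem (c < log_b(a), work dominated by leaves), giving O(n^(log_2 19)).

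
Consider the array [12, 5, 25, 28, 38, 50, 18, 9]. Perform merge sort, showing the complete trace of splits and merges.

Merge sort trace:

Split: [12, 5, 25, 28, 38, 50, 18, 9] -> [12, 5, 25, 28] and [38, 50, 18, 9]
  Split: [12, 5, 25, 28] -> [12, 5] and [25, 28]
    Split: [12, 5] -> [12] and [5]
    Merge: [12] + [5] -> [5, 12]
    Split: [25, 28] -> [25] and [28]
    Merge: [25] + [28] -> [25, 28]
  Merge: [5, 12] + [25, 28] -> [5, 12, 25, 28]
  Split: [38, 50, 18, 9] -> [38, 50] and [18, 9]
    Split: [38, 50] -> [38] and [50]
    Merge: [38] + [50] -> [38, 50]
    Split: [18, 9] -> [18] and [9]
    Merge: [18] + [9] -> [9, 18]
  Merge: [38, 50] + [9, 18] -> [9, 18, 38, 50]
Merge: [5, 12, 25, 28] + [9, 18, 38, 50] -> [5, 9, 12, 18, 25, 28, 38, 50]

Final sorted array: [5, 9, 12, 18, 25, 28, 38, 50]

The merge sort proceeds by recursively splitting the array and merging sorted halves.
After all merges, the sorted array is [5, 9, 12, 18, 25, 28, 38, 50].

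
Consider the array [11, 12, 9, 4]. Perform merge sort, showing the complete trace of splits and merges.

Merge sort trace:

Split: [11, 12, 9, 4] -> [11, 12] and [9, 4]
  Split: [11, 12] -> [11] and [12]
  Merge: [11] + [12] -> [11, 12]
  Split: [9, 4] -> [9] and [4]
  Merge: [9] + [4] -> [4, 9]
Merge: [11, 12] + [4, 9] -> [4, 9, 11, 12]

Final sorted array: [4, 9, 11, 12]

The merge sort proceeds by recursively splitting the array and merging sorted halves.
After all merges, the sorted array is [4, 9, 11, 12].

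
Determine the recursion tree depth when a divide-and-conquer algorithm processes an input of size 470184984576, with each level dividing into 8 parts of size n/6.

For divide and conquer with division factor 6:

Problem sizes at each level:
Level 0: 470184984576
Level 1: 78364164096
Level 2: 13060694016
Level 3: 2176782336
Level 4: 362797056
Level 5: 60466176
Level 6: 10077696
Level 7: 1679616
Level 8: 279936
Level 9: 46656
Level 10: 7776
Level 11: 1296
Level 12: 216
Level 13: 36
Level 14: 6
Level 15: 1

The root is level 0 and the size-1 base case is level 15 (the tree spans levels 0 through 15, i.e. 16 levels counting the root), so the depth is the number of divisions: log_6(470184984576) = 15

The recursion tree depth is log_6(470184984576) = 15. At each level, the problem size is divided by 6, so it takes 15 divisions to reduce to a base case of size 1. The algorithm makes 8 recursive calls at each level.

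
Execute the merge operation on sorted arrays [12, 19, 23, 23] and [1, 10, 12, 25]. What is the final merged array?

Merging process:

Compare 12 vs 1: take 1 from right. Merged: [1]
Compare 12 vs 10: take 10 from right. Merged: [1, 10]
Compare 12 vs 12: take 12 from left. Merged: [1, 10, 12]
Compare 19 vs 12: take 12 from right. Merged: [1, 10, 12, 12]
Compare 19 vs 25: take 19 from left. Merged: [1, 10, 12, 12, 19]
Compare 23 vs 25: take 23 from left. Merged: [1, 10, 12, 12, 19, 23]
Compare 23 vs 25: take 23 from left. Merged: [1, 10, 12, 12, 19, 23, 23]
Append remaining from right: [25]. Merged: [1, 10, 12, 12, 19, 23, 23, 25]

Final merged array: [1, 10, 12, 12, 19, 23, 23, 25]
Total comparisons: 7

The merged array is [1, 10, 12, 12, 19, 23, 23, 25], requiring 7 comparisons. The merge step runs in O(n) time where n is the total number of elements.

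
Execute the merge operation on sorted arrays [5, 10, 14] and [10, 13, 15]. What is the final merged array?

Merging process:

Compare 5 vs 10: take 5 from left. Merged: [5]
Compare 10 vs 10: take 10 from left. Merged: [5, 10]
Compare 14 vs 10: take 10 from right. Merged: [5, 10, 10]
Compare 14 vs 13: take 13 from right. Merged: [5, 10, 10, 13]
Compare 14 vs 15: take 14 from left. Merged: [5, 10, 10, 13, 14]
Append remaining from right: [15]. Merged: [5, 10, 10, 13, 14, 15]

Final merged array: [5, 10, 10, 13, 14, 15]
Total comparisons: 5

The merged array is [5, 10, 10, 13, 14, 15], requiring 5 comparisons. The merge step runs in O(n) time where n is the total number of elements.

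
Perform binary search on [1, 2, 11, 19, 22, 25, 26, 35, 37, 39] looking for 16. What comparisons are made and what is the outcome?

Binary search for 16 in [1, 2, 11, 19, 22, 25, 26, 35, 37, 39]:

lo=0, hi=9, mid=4, arr[mid]=22 -> 22 > 16, search left half
lo=0, hi=3, mid=1, arr[mid]=2 -> 2 < 16, search right half
lo=2, hi=3, mid=2, arr[mid]=11 -> 11 < 16, search right half
lo=3, hi=3, mid=3, arr[mid]=19 -> 19 > 16, search left half
lo=3 > hi=2, target 16 not found

Binary search determines that 16 is not in the array after 4 comparisons. The search space was exhausted without finding the target.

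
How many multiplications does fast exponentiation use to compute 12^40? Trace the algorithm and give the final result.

Computing 12^40 by squaring (build up from 12^1; each line after the first costs one multiplication):

12^1 = 12
12^2 = (12^1)^2 = 12^2 = 144
12^4 = (12^2)^2 = 144^2 = 20736
12^5 = 12 * 12^4 = 12 * 20736 = 248832
12^10 = (12^5)^2 = 248832^2 = 61917364224
12^20 = (12^10)^2 = 61917364224^2 = 3833759992447475122176
12^40 = (12^20)^2 = 3833759992447475122176^2 = 14697715679690864505827555550150426126974976

Result: 14697715679690864505827555550150426126974976
Multiplications needed: 6 (6 lines after 12^1)

12^40 = 14697715679690864505827555550150426126974976. Using exponentiation by squaring, this requires 6 multiplications. The key idea: if the exponent is even, square the half-power; if odd, multiply by the base once.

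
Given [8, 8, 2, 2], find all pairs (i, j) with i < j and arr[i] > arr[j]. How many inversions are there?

Finding inversions in [8, 8, 2, 2]:

(0, 2): arr[0]=8 > arr[2]=2
(0, 3): arr[0]=8 > arr[3]=2
(1, 2): arr[1]=8 > arr[2]=2
(1, 3): arr[1]=8 > arr[3]=2

Total inversions: 4

The array has 4 inversion(s): (0,2), (0,3), (1,2), (1,3). Each pair (i,j) satisfies i < j and arr[i] > arr[j].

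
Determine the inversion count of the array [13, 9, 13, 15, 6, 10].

Finding inversions in [13, 9, 13, 15, 6, 10]:

(0, 1): arr[0]=13 > arr[1]=9
(0, 4): arr[0]=13 > arr[4]=6
(0, 5): arr[0]=13 > arr[5]=10
(1, 4): arr[1]=9 > arr[4]=6
(2, 4): arr[2]=13 > arr[4]=6
(2, 5): arr[2]=13 > arr[5]=10
(3, 4): arr[3]=15 > arr[4]=6
(3, 5): arr[3]=15 > arr[5]=10

Total inversions: 8

The array has 8 inversion(s): (0,1), (0,4), (0,5), (1,4), (2,4), (2,5), (3,4), (3,5). Each pair (i,j) satisfies i < j and arr[i] > arr[j].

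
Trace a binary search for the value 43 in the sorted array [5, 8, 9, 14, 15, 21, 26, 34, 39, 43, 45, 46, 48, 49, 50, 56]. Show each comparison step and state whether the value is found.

Binary search for 43 in [5, 8, 9, 14, 15, 21, 26, 34, 39, 43, 45, 46, 48, 49, 50, 56]:

lo=0, hi=15, mid=7, arr[mid]=34 -> 34 < 43, search right half
lo=8, hi=15, mid=11, arr[mid]=46 -> 46 > 43, search left half
lo=8, hi=10, mid=9, arr[mid]=43 -> Found target at index 9!

Binary search finds 43 at index 9 after 3 comparisons. The search repeatedly halves the search space by comparing with the middle element.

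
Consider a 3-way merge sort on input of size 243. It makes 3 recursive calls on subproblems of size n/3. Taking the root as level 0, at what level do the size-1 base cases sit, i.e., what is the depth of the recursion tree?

For divide and conquer with division factor 3:

Problem sizes at each level:
Level 0: 243
Level 1: 81
Level 2: 27
Level 3: 9
Level 4: 3
Level 5: 1

The root is level 0 and the size-1 base case is level 5 (the tree spans levels 0 through 5, i.e. 6 levels counting the root), so the depth is the number of divisions: log_3(243) = 5

The recursion tree depth is log_3(243) = 5. At each level, the problem size is divided by 3, so it takes 5 divisions to reduce to a base case of size 1. The algorithm makes 3 recursive calls at each level.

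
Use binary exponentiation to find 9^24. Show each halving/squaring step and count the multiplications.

Computing 9^24 by squaring (build up from 9^1; each line after the first costs one multiplication):

9^1 = 9
9^2 = (9^1)^2 = 9^2 = 81
9^3 = 9 * 9^2 = 9 * 81 = 729
9^6 = (9^3)^2 = 729^2 = 531441
9^12 = (9^6)^2 = 531441^2 = 282429536481
9^24 = (9^12)^2 = 282429536481^2 = 79766443076872509863361

Result: 79766443076872509863361
Multiplications needed: 5 (5 lines after 9^1)

9^24 = 79766443076872509863361. Using exponentiation by squaring, this requires 5 multiplications. The key idea: if the exponent is even, square the half-power; if odd, multiply by the base once.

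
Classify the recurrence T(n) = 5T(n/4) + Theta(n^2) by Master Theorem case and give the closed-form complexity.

Master Theorem for T(n) = 5T(n/4) + O(n^2):

a = 5, b = 4, c = 2
log_b(a) = log_4(5) = 1.1610

Case 3: c = 2 > log_4(5) = 1.1610
T(n) = O(n^2) = O(n^2)

For T(n) = 5T(n/4) + O(n^2): log_4(5) = 1.1610. This is Case 3 of the Master Theorem (c > log_b(a), work dominated by root), giving O(n^2).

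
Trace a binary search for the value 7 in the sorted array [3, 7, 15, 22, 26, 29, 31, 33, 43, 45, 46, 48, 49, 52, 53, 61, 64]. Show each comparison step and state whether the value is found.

Binary search for 7 in [3, 7, 15, 22, 26, 29, 31, 33, 43, 45, 46, 48, 49, 52, 53, 61, 64]:

lo=0, hi=16, mid=8, arr[mid]=43 -> 43 > 7, search left half
lo=0, hi=7, mid=3, arr[mid]=22 -> 22 > 7, search left half
lo=0, hi=2, mid=1, arr[mid]=7 -> Found target at index 1!

Binary search finds 7 at index 1 after 3 comparisons. The search repeatedly halves the search space by comparing with the middle element.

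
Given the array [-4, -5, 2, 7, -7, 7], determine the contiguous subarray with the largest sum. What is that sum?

Using Kadane's algorithm on [-4, -5, 2, 7, -7, 7]:

Scanning through the array:
Position 1 (value -5): max_ending_here = -5, max_so_far = -4
Position 2 (value 2): max_ending_here = 2, max_so_far = 2
Position 3 (value 7): max_ending_here = 9, max_so_far = 9
Position 4 (value -7): max_ending_here = 2, max_so_far = 9
Position 5 (value 7): max_ending_here = 9, max_so_far = 9

Maximum subarray: [2, 7]
Maximum sum: 9

The maximum subarray is [2, 7] with sum 9. This subarray runs from index 2 to index 3.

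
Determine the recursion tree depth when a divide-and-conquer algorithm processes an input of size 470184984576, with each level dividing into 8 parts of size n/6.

For divide and conquer with division factor 6:

Problem sizes at each level:
Level 0: 470184984576
Level 1: 78364164096
Level 2: 13060694016
Level 3: 2176782336
Level 4: 362797056
Level 5: 60466176
Level 6: 10077696
Level 7: 1679616
Level 8: 279936
Level 9: 46656
Level 10: 7776
Level 11: 1296
Level 12: 216
Level 13: 36
Level 14: 6
Level 15: 1

The root is level 0 and the size-1 base case is level 15 (the tree spans levels 0 through 15, i.e. 16 levels counting the root), so the depth is the number of divisions: log_6(470184984576) = 15

The recursion tree depth is log_6(470184984576) = 15. At each level, the problem size is divided by 6, so it takes 15 divisions to reduce to a base case of size 1. The algorithm makes 8 recursive calls at each level.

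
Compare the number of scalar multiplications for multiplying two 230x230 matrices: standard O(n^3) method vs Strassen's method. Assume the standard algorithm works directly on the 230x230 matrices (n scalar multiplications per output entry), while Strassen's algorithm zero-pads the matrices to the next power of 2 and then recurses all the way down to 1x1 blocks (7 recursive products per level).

Matrix multiplication for 230x230 matrices:

Strassen's algorithm requires power-of-2 dimensions. Pad 230x230 to 256x256 (next power of 2).

Standard algorithm: 230^3 = 12167000 multiplications
Strassen's algorithm: 7^(log2(256)) = 7^8 = 5764801 multiplications
Savings: 12167000 - 5764801 = 6402199 multiplications

Standard: 12167000 multiplications (230^3). Strassen: 5764801 multiplications (7^8, after padding to 256x256). Strassen reduces 8 recursive multiplications to 7 at each level.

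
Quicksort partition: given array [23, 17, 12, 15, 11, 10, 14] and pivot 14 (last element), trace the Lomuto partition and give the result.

Lomuto partition with pivot = 14:

Initial array: [23, 17, 12, 15, 11, 10, 14]

arr[0]=23 > 14: no swap
arr[1]=17 > 14: no swap
arr[2]=12 <= 14: swap with position 0, array becomes [12, 17, 23, 15, 11, 10, 14]
arr[3]=15 > 14: no swap
arr[4]=11 <= 14: swap with position 1, array becomes [12, 11, 23, 15, 17, 10, 14]
arr[5]=10 <= 14: swap with position 2, array becomes [12, 11, 10, 15, 17, 23, 14]

Place pivot at position 3: [12, 11, 10, 14, 17, 23, 15]
Pivot position: 3

After partitioning with pivot 14, the array becomes [12, 11, 10, 14, 17, 23, 15]. The pivot is placed at index 3. All elements to the left of the pivot are <= 14, and all elements to the right are > 14.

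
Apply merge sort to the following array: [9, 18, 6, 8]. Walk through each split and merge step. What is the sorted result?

Merge sort trace:

Split: [9, 18, 6, 8] -> [9, 18] and [6, 8]
  Split: [9, 18] -> [9] and [18]
  Merge: [9] + [18] -> [9, 18]
  Split: [6, 8] -> [6] and [8]
  Merge: [6] + [8] -> [6, 8]
Merge: [9, 18] + [6, 8] -> [6, 8, 9, 18]

Final sorted array: [6, 8, 9, 18]

The merge sort proceeds by recursively splitting the array and merging sorted halves.
After all merges, the sorted array is [6, 8, 9, 18].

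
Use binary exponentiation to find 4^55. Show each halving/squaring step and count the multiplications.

Computing 4^55 by squaring (build up from 4^1; each line after the first costs one multiplication):

4^1 = 4
4^2 = (4^1)^2 = 4^2 = 16
4^3 = 4 * 4^2 = 4 * 16 = 64
4^6 = (4^3)^2 = 64^2 = 4096
4^12 = (4^6)^2 = 4096^2 = 16777216
4^13 = 4 * 4^12 = 4 * 16777216 = 67108864
4^26 = (4^13)^2 = 67108864^2 = 4503599627370496
4^27 = 4 * 4^26 = 4 * 4503599627370496 = 18014398509481984
4^54 = (4^27)^2 = 18014398509481984^2 = 324518553658426726783156020576256
4^55 = 4 * 4^54 = 4 * 324518553658426726783156020576256 = 1298074214633706907132624082305024

Result: 1298074214633706907132624082305024
Multiplications needed: 9 (9 lines after 4^1)

4^55 = 1298074214633706907132624082305024. Using exponentiation by squaring, this requires 9 multiplications. The key idea: if the exponent is even, square the half-power; if odd, multiply by the base once.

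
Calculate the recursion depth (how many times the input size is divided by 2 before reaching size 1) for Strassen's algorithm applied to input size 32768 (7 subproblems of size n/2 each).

For divide and conquer with division factor 2:

Problem sizes at each level:
Level 0: 32768
Level 1: 16384
Level 2: 8192
Level 3: 4096
Level 4: 2048
Level 5: 1024
Level 6: 512
Level 7: 256
Level 8: 128
Level 9: 64
Level 10: 32
Level 11: 16
Level 12: 8
Level 13: 4
Level 14: 2
Level 15: 1

The root is level 0 and the size-1 base case is level 15 (the tree spans levels 0 through 15, i.e. 16 levels counting the root), so the depth is the number of divisions: log_2(32768) = 15

The recursion tree depth is log_2(32768) = 15. At each level, the problem size is divided by 2, so it takes 15 divisions to reduce to a base case of size 1. The algorithm makes 7 recursive calls at each level.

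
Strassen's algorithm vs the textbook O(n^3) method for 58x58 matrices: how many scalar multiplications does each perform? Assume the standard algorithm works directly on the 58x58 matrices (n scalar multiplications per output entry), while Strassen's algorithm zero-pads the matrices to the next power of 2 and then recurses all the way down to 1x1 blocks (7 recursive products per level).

Matrix multiplication for 58x58 matrices:

Strassen's algorithm requires power-of-2 dimensions. Pad 58x58 to 64x64 (next power of 2).

Standard algorithm: 58^3 = 195112 multiplications
Strassen's algorithm: 7^(log2(64)) = 7^6 = 117649 multiplications
Savings: 195112 - 117649 = 77463 multiplications

Standard: 195112 multiplications (58^3). Strassen: 117649 multiplications (7^6, after padding to 64x64). Strassen reduces 8 recursive multiplications to 7 at each level.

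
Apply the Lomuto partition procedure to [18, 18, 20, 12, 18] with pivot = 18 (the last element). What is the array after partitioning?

Lomuto partition with pivot = 18:

Initial array: [18, 18, 20, 12, 18]

arr[0]=18 <= 18: swap with position 0, array becomes [18, 18, 20, 12, 18]
arr[1]=18 <= 18: swap with position 1, array becomes [18, 18, 20, 12, 18]
arr[2]=20 > 18: no swap
arr[3]=12 <= 18: swap with position 2, array becomes [18, 18, 12, 20, 18]

Place pivot at position 3: [18, 18, 12, 18, 20]
Pivot position: 3

After partitioning with pivot 18, the array becomes [18, 18, 12, 18, 20]. The pivot is placed at index 3. All elements to the left of the pivot are <= 18, and all elements to the right are > 18.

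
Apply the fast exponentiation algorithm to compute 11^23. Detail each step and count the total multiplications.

Computing 11^23 by squaring (build up from 11^1; each line after the first costs one multiplication):

11^1 = 11
11^2 = (11^1)^2 = 11^2 = 121
11^4 = (11^2)^2 = 121^2 = 14641
11^5 = 11 * 11^4 = 11 * 14641 = 161051
11^10 = (11^5)^2 = 161051^2 = 25937424601
11^11 = 11 * 11^10 = 11 * 25937424601 = 285311670611
11^22 = (11^11)^2 = 285311670611^2 = 81402749386839761113321
11^23 = 11 * 11^22 = 11 * 81402749386839761113321 = 895430243255237372246531

Result: 895430243255237372246531
Multiplications needed: 7 (7 lines after 11^1)

11^23 = 895430243255237372246531. Using exponentiation by squaring, this requires 7 multiplications. The key idea: if the exponent is even, square the half-power; if odd, multiply by the base once.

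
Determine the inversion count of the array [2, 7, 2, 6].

Finding inversions in [2, 7, 2, 6]:

(1, 2): arr[1]=7 > arr[2]=2
(1, 3): arr[1]=7 > arr[3]=6

Total inversions: 2

The array has 2 inversion(s): (1,2), (1,3). Each pair (i,j) satisfies i < j and arr[i] > arr[j].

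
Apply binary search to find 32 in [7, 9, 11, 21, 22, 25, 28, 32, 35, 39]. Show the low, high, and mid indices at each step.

Binary search for 32 in [7, 9, 11, 21, 22, 25, 28, 32, 35, 39]:

lo=0, hi=9, mid=4, arr[mid]=22 -> 22 < 32, search right half
lo=5, hi=9, mid=7, arr[mid]=32 -> Found target at index 7!

Binary search finds 32 at index 7 after 2 comparisons. The search repeatedly halves the search space by comparing with the middle element.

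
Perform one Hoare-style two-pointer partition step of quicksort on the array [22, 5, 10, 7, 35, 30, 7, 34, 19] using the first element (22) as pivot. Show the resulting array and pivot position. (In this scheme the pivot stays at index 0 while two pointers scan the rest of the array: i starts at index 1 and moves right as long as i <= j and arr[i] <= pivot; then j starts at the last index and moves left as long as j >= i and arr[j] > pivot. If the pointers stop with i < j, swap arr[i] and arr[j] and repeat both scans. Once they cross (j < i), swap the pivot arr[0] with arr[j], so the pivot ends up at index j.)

Hoare-style two-pointer partition with pivot = 22:

Initial array: [22, 5, 10, 7, 35, 30, 7, 34, 19]

Pointers start at i = 1, j = 8.
i stops at index 4 (arr[4]=35 > 22), j stops at index 8 (arr[8]=19 <= 22): swap arr[4] and arr[8], array becomes [22, 5, 10, 7, 19, 30, 7, 34, 35]
i stops at index 5 (arr[5]=30 > 22), j stops at index 6 (arr[6]=7 <= 22): swap arr[5] and arr[6], array becomes [22, 5, 10, 7, 19, 7, 30, 34, 35]
i ends at 6, j ends at 5: the pointers have crossed (j < i), so scanning stops.

Swap pivot arr[0] with arr[5] to place pivot at position 5: [7, 5, 10, 7, 19, 22, 30, 34, 35]
Pivot position: 5

After partitioning with pivot 22, the array becomes [7, 5, 10, 7, 19, 22, 30, 34, 35]. The pivot is placed at index 5. All elements to the left of the pivot are <= 22, and all elements to the right are > 22.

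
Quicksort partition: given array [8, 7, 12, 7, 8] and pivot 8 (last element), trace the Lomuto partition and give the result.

Lomuto partition with pivot = 8:

Initial array: [8, 7, 12, 7, 8]

arr[0]=8 <= 8: swap with position 0, array becomes [8, 7, 12, 7, 8]
arr[1]=7 <= 8: swap with position 1, array becomes [8, 7, 12, 7, 8]
arr[2]=12 > 8: no swap
arr[3]=7 <= 8: swap with position 2, array becomes [8, 7, 7, 12, 8]

Place pivot at position 3: [8, 7, 7, 8, 12]
Pivot position: 3

After partitioning with pivot 8, the array becomes [8, 7, 7, 8, 12]. The pivot is placed at index 3. All elements to the left of the pivot are <= 8, and all elements to the right are > 8.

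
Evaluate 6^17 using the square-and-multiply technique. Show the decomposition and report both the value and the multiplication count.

Computing 6^17 by squaring (build up from 6^1; each line after the first costs one multiplication):

6^1 = 6
6^2 = (6^1)^2 = 6^2 = 36
6^4 = (6^2)^2 = 36^2 = 1296
6^8 = (6^4)^2 = 1296^2 = 1679616
6^16 = (6^8)^2 = 1679616^2 = 2821109907456
6^17 = 6 * 6^16 = 6 * 2821109907456 = 16926659444736

Result: 16926659444736
Multiplications needed: 5 (5 lines after 6^1)

6^17 = 16926659444736. Using exponentiation by squaring, this requires 5 multiplications. The key idea: if the exponent is even, square the half-power; if odd, multiply by the base once.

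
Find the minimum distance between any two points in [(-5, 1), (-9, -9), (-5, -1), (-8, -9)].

Computing all pairwise distances among 4 points:

d((-5, 1), (-9, -9)) = 10.7703
d((-5, 1), (-5, -1)) = 2.0
d((-5, 1), (-8, -9)) = 10.4403
d((-9, -9), (-5, -1)) = 8.9443
d((-9, -9), (-8, -9)) = 1.0 <-- minimum
d((-5, -1), (-8, -9)) = 8.544

Closest pair: (-9, -9) and (-8, -9) with distance 1.0

The closest pair is (-9, -9) and (-8, -9) with Euclidean distance 1.0. For 4 points, brute-force pairwise comparison is shown above. For large n, the divide-and-conquer algorithm (sort by x, recurse on halves, check the dividing strip) achieves O(n log n).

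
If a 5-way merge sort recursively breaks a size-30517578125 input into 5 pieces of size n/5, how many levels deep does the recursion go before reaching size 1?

For divide and conquer with division factor 5:

Problem sizes at each level:
Level 0: 30517578125
Level 1: 6103515625
Level 2: 1220703125
Level 3: 244140625
Level 4: 48828125
Level 5: 9765625
Level 6: 1953125
Level 7: 390625
Level 8: 78125
Level 9: 15625
Level 10: 3125
Level 11: 625
Level 12: 125
Level 13: 25
Level 14: 5
Level 15: 1

The root is level 0 and the size-1 base case is level 15 (the tree spans levels 0 through 15, i.e. 16 levels counting the root), so the depth is the number of divisions: log_5(30517578125) = 15

The recursion tree depth is log_5(30517578125) = 15. At each level, the problem size is divided by 5, so it takes 15 divisions to reduce to a base case of size 1. The algorithm makes 5 recursive calls at each level.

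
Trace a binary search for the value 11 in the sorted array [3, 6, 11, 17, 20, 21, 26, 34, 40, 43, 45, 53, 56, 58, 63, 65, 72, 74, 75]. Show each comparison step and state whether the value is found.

Binary search for 11 in [3, 6, 11, 17, 20, 21, 26, 34, 40, 43, 45, 53, 56, 58, 63, 65, 72, 74, 75]:

lo=0, hi=18, mid=9, arr[mid]=43 -> 43 > 11, search left half
lo=0, hi=8, mid=4, arr[mid]=20 -> 20 > 11, search left half
lo=0, hi=3, mid=1, arr[mid]=6 -> 6 < 11, search right half
lo=2, hi=3, mid=2, arr[mid]=11 -> Found target at index 2!

Binary search finds 11 at index 2 after 4 comparisons. The search repeatedly halves the search space by comparing with the middle element.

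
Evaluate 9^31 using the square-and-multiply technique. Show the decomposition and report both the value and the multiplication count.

Computing 9^31 by squaring (build up from 9^1; each line after the first costs one multiplication):

9^1 = 9
9^2 = (9^1)^2 = 9^2 = 81
9^3 = 9 * 9^2 = 9 * 81 = 729
9^6 = (9^3)^2 = 729^2 = 531441
9^7 = 9 * 9^6 = 9 * 531441 = 4782969
9^14 = (9^7)^2 = 4782969^2 = 22876792454961
9^15 = 9 * 9^14 = 9 * 22876792454961 = 205891132094649
9^30 = (9^15)^2 = 205891132094649^2 = 42391158275216203514294433201
9^31 = 9 * 9^30 = 9 * 42391158275216203514294433201 = 381520424476945831628649898809

Result: 381520424476945831628649898809
Multiplications needed: 8 (8 lines after 9^1)

9^31 = 381520424476945831628649898809. Using exponentiation by squaring, this requires 8 multiplications. The key idea: if the exponent is even, square the half-power; if odd, multiply by the base once.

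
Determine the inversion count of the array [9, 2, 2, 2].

Finding inversions in [9, 2, 2, 2]:

(0, 1): arr[0]=9 > arr[1]=2
(0, 2): arr[0]=9 > arr[2]=2
(0, 3): arr[0]=9 > arr[3]=2

Total inversions: 3

The array has 3 inversion(s): (0,1), (0,2), (0,3). Each pair (i,j) satisfies i < j and arr[i] > arr[j].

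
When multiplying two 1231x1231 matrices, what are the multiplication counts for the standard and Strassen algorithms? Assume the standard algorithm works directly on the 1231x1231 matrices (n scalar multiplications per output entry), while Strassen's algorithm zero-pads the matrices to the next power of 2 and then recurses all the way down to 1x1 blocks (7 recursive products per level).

Matrix multiplication for 1231x1231 matrices:

Strassen's algorithm requires power-of-2 dimensions. Pad 1231x1231 to 2048x2048 (next power of 2).

Standard algorithm: 1231^3 = 1865409391 multiplications
Strassen's algorithm: 7^(log2(2048)) = 7^11 = 1977326743 multiplications
Difference: 1865409391 - 1977326743 = -111917352 (Strassen uses MORE here due to padding overhead — for small or just-over-power-of-2 n, padding can outweigh the per-level savings)

Standard: 1865409391 multiplications (1231^3). Strassen: 1977326743 multiplications (7^11, after padding to 2048x2048). Strassen reduces 8 recursive multiplications to 7 at each level.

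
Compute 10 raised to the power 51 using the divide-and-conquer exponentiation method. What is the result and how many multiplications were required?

Computing 10^51 by squaring (build up from 10^1; each line after the first costs one multiplication):

10^1 = 10
10^2 = (10^1)^2 = 10^2 = 100
10^3 = 10 * 10^2 = 10 * 100 = 1000
10^6 = (10^3)^2 = 1000^2 = 1000000
10^12 = (10^6)^2 = 1000000^2 = 1000000000000
10^24 = (10^12)^2 = 1000000000000^2 = 1000000000000000000000000
10^25 = 10 * 10^24 = 10 * 1000000000000000000000000 = 10000000000000000000000000
10^50 = (10^25)^2 = 10000000000000000000000000^2 = 100000000000000000000000000000000000000000000000000
10^51 = 10 * 10^50 = 10 * 100000000000000000000000000000000000000000000000000 = 1000000000000000000000000000000000000000000000000000

Result: 1000000000000000000000000000000000000000000000000000
Multiplications needed: 8 (8 lines after 10^1)

10^51 = 1000000000000000000000000000000000000000000000000000. Using exponentiation by squaring, this requires 8 multiplications. The key idea: if the exponent is even, square the half-power; if odd, multiply by the base once.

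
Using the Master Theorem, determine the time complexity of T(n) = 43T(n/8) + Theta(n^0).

Master Theorem for T(n) = 43T(n/8) + O(n^0):

a = 43, b = 8, c = 0
log_b(a) = log_8(43) = 1.8088

Case 1: c = 0 < log_8(43) = 1.8088
T(n) = O(n^(log_8 43))

For T(n) = 43T(n/8) + O(n^0): log_8(43) = 1.8088. This is Case 1 of the Master Theorem (c < log_b(a), work dominated by leaves), giving O(n^(log_8 43)).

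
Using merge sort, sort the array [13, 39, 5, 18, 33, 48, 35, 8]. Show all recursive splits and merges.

Merge sort trace:

Split: [13, 39, 5, 18, 33, 48, 35, 8] -> [13, 39, 5, 18] and [33, 48, 35, 8]
  Split: [13, 39, 5, 18] -> [13, 39] and [5, 18]
    Split: [13, 39] -> [13] and [39]
    Merge: [13] + [39] -> [13, 39]
    Split: [5, 18] -> [5] and [18]
    Merge: [5] + [18] -> [5, 18]
  Merge: [13, 39] + [5, 18] -> [5, 13, 18, 39]
  Split: [33, 48, 35, 8] -> [33, 48] and [35, 8]
    Split: [33, 48] -> [33] and [48]
    Merge: [33] + [48] -> [33, 48]
    Split: [35, 8] -> [35] and [8]
    Merge: [35] + [8] -> [8, 35]
  Merge: [33, 48] + [8, 35] -> [8, 33, 35, 48]
Merge: [5, 13, 18, 39] + [8, 33, 35, 48] -> [5, 8, 13, 18, 33, 35, 39, 48]

Final sorted array: [5, 8, 13, 18, 33, 35, 39, 48]

The merge sort proceeds by recursively splitting the array and merging sorted halves.
After all merges, the sorted array is [5, 8, 13, 18, 33, 35, 39, 48].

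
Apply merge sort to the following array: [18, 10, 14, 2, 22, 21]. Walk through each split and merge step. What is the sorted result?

Merge sort trace:

Split: [18, 10, 14, 2, 22, 21] -> [18, 10, 14] and [2, 22, 21]
  Split: [18, 10, 14] -> [18] and [10, 14]
    Split: [10, 14] -> [10] and [14]
    Merge: [10] + [14] -> [10, 14]
  Merge: [18] + [10, 14] -> [10, 14, 18]
  Split: [2, 22, 21] -> [2] and [22, 21]
    Split: [22, 21] -> [22] and [21]
    Merge: [22] + [21] -> [21, 22]
  Merge: [2] + [21, 22] -> [2, 21, 22]
Merge: [10, 14, 18] + [2, 21, 22] -> [2, 10, 14, 18, 21, 22]

Final sorted array: [2, 10, 14, 18, 21, 22]

The merge sort proceeds by recursively splitting the array and merging sorted halves.
After all merges, the sorted array is [2, 10, 14, 18, 21, 22].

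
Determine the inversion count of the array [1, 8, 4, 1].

Finding inversions in [1, 8, 4, 1]:

(1, 2): arr[1]=8 > arr[2]=4
(1, 3): arr[1]=8 > arr[3]=1
(2, 3): arr[2]=4 > arr[3]=1

Total inversions: 3

The array has 3 inversion(s): (1,2), (1,3), (2,3). Each pair (i,j) satisfies i < j and arr[i] > arr[j].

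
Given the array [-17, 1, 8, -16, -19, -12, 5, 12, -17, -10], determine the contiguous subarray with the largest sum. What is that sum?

Using Kadane's algorithm on [-17, 1, 8, -16, -19, -12, 5, 12, -17, -10]:

Scanning through the array:
Position 1 (value 1): max_ending_here = 1, max_so_far = 1
Position 2 (value 8): max_ending_here = 9, max_so_far = 9
Position 3 (value -16): max_ending_here = -7, max_so_far = 9
Position 4 (value -19): max_ending_here = -19, max_so_far = 9
Position 5 (value -12): max_ending_here = -12, max_so_far = 9
Position 6 (value 5): max_ending_here = 5, max_so_far = 9
Position 7 (value 12): max_ending_here = 17, max_so_far = 17
Position 8 (value -17): max_ending_here = 0, max_so_far = 17
Position 9 (value -10): max_ending_here = -10, max_so_far = 17

Maximum subarray: [5, 12]
Maximum sum: 17

The maximum subarray is [5, 12] with sum 17. This subarray runs from index 6 to index 7.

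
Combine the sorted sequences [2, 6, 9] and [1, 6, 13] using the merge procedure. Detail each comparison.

Merging process:

Compare 2 vs 1: take 1 from right. Merged: [1]
Compare 2 vs 6: take 2 from left. Merged: [1, 2]
Compare 6 vs 6: take 6 from left. Merged: [1, 2, 6]
Compare 9 vs 6: take 6 from right. Merged: [1, 2, 6, 6]
Compare 9 vs 13: take 9 from left. Merged: [1, 2, 6, 6, 9]
Append remaining from right: [13]. Merged: [1, 2, 6, 6, 9, 13]

Final merged array: [1, 2, 6, 6, 9, 13]
Total comparisons: 5

The merged array is [1, 2, 6, 6, 9, 13], requiring 5 comparisons. The merge step runs in O(n) time where n is the total number of elements.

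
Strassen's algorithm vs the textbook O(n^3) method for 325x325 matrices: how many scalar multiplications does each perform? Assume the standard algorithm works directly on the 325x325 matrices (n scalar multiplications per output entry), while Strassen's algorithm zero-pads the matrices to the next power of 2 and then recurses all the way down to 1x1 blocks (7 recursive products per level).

Matrix multiplication for 325x325 matrices:

Strassen's algorithm requires power-of-2 dimensions. Pad 325x325 to 512x512 (next power of 2).

Standard algorithm: 325^3 = 34328125 multiplications
Strassen's algorithm: 7^(log2(512)) = 7^9 = 40353607 multiplications
Difference: 34328125 - 40353607 = -6025482 (Strassen uses MORE here due to padding overhead — for small or just-over-power-of-2 n, padding can outweigh the per-level savings)

Standard: 34328125 multiplications (325^3). Strassen: 40353607 multiplications (7^9, after padding to 512x512). Strassen reduces 8 recursive multiplications to 7 at each level.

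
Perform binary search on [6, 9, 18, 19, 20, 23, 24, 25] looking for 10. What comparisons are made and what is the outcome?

Binary search for 10 in [6, 9, 18, 19, 20, 23, 24, 25]:

lo=0, hi=7, mid=3, arr[mid]=19 -> 19 > 10, search left half
lo=0, hi=2, mid=1, arr[mid]=9 -> 9 < 10, search right half
lo=2, hi=2, mid=2, arr[mid]=18 -> 18 > 10, search left half
lo=2 > hi=1, target 10 not found

Binary search determines that 10 is not in the array after 3 comparisons. The search space was exhausted without finding the target.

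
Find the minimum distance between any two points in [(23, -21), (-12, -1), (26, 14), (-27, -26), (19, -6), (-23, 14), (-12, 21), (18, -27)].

Computing all pairwise distances among 8 points:

d((23, -21), (-12, -1)) = 40.3113
d((23, -21), (26, 14)) = 35.1283
d((23, -21), (-27, -26)) = 50.2494
d((23, -21), (19, -6)) = 15.5242
d((23, -21), (-23, 14)) = 57.8014
d((23, -21), (-12, 21)) = 54.6717
d((23, -21), (18, -27)) = 7.8102 <-- minimum
d((-12, -1), (26, 14)) = 40.8534
d((-12, -1), (-27, -26)) = 29.1548
d((-12, -1), (19, -6)) = 31.4006
d((-12, -1), (-23, 14)) = 18.6011
d((-12, -1), (-12, 21)) = 22.0
d((-12, -1), (18, -27)) = 39.6989
d((26, 14), (-27, -26)) = 66.4003
d((26, 14), (19, -6)) = 21.1896
d((26, 14), (-23, 14)) = 49.0
d((26, 14), (-12, 21)) = 38.6394
d((26, 14), (18, -27)) = 41.7732
d((-27, -26), (19, -6)) = 50.1597
d((-27, -26), (-23, 14)) = 40.1995
d((-27, -26), (-12, 21)) = 49.3356
d((-27, -26), (18, -27)) = 45.0111
d((19, -6), (-23, 14)) = 46.5188
d((19, -6), (-12, 21)) = 41.1096
d((19, -6), (18, -27)) = 21.0238
d((-23, 14), (-12, 21)) = 13.0384
d((-23, 14), (18, -27)) = 57.9828
d((-12, 21), (18, -27)) = 56.6039

Closest pair: (23, -21) and (18, -27) with distance 7.8102

The closest pair is (23, -21) and (18, -27) with Euclidean distance 7.8102. For 8 points, brute-force pairwise comparison is shown above. For large n, the divide-and-conquer algorithm (sort by x, recurse on halves, check the dividing strip) achieves O(n log n).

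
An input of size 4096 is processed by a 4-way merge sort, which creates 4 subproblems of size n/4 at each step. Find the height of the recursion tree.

For divide and conquer with division factor 4:

Problem sizes at each level:
Level 0: 4096
Level 1: 1024
Level 2: 256
Level 3: 64
Level 4: 16
Level 5: 4
Level 6: 1

The root is level 0 and the size-1 base case is level 6 (the tree spans levels 0 through 6, i.e. 7 levels counting the root), so the depth is the number of divisions: log_4(4096) = 6

The recursion tree depth is log_4(4096) = 6. At each level, the problem size is divided by 4, so it takes 6 divisions to reduce to a base case of size 1. The algorithm makes 4 recursive calls at each level.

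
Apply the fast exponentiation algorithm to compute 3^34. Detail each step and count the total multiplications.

Computing 3^34 by squaring (build up from 3^1; each line after the first costs one multiplication):

3^1 = 3
3^2 = (3^1)^2 = 3^2 = 9
3^4 = (3^2)^2 = 9^2 = 81
3^8 = (3^4)^2 = 81^2 = 6561
3^16 = (3^8)^2 = 6561^2 = 43046721
3^17 = 3 * 3^16 = 3 * 43046721 = 129140163
3^34 = (3^17)^2 = 129140163^2 = 16677181699666569

Result: 16677181699666569
Multiplications needed: 6 (6 lines after 3^1)

3^34 = 16677181699666569. Using exponentiation by squaring, this requires 6 multiplications. The key idea: if the exponent is even, square the half-power; if odd, multiply by the base once.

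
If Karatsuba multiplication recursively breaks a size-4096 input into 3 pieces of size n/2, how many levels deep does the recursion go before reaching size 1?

For divide and conquer with division factor 2:

Problem sizes at each level:
Level 0: 4096
Level 1: 2048
Level 2: 1024
Level 3: 512
Level 4: 256
Level 5: 128
Level 6: 64
Level 7: 32
Level 8: 16
Level 9: 8
Level 10: 4
Level 11: 2
Level 12: 1

The root is level 0 and the size-1 base case is level 12 (the tree spans levels 0 through 12, i.e. 13 levels counting the root), so the depth is the number of divisions: log_2(4096) = 12

The recursion tree depth is log_2(4096) = 12. At each level, the problem size is divided by 2, so it takes 12 divisions to reduce to a base case of size 1. The algorithm makes 3 recursive calls at each level.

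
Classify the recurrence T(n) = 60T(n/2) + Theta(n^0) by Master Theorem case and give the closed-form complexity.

Master Theorem for T(n) = 60T(n/2) + O(n^0):

a = 60, b = 2, c = 0
log_b(a) = log_2(60) = 5.9069

Case 1: c = 0 < log_2(60) = 5.9069
T(n) = O(n^(log_2 60))

For T(n) = 60T(n/2) + O(n^0): log_2(60) = 5.9069. This is Case 1 of the Master Theorem (c < log_b(a), work dominated by leaves), giving O(n^(log_2 60)).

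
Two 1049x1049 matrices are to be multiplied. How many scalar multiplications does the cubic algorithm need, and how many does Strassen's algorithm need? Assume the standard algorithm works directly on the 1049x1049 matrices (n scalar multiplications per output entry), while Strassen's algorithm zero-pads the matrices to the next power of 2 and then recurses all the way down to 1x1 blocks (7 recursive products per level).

Matrix multiplication for 1049x1049 matrices:

Strassen's algorithm requires power-of-2 dimensions. Pad 1049x1049 to 2048x2048 (next power of 2).

Standard algorithm: 1049^3 = 1154320649 multiplications
Strassen's algorithm: 7^(log2(2048)) = 7^11 = 1977326743 multiplications
Difference: 1154320649 - 1977326743 = -823006094 (Strassen uses MORE here due to padding overhead — for small or just-over-power-of-2 n, padding can outweigh the per-level savings)

Standard: 1154320649 multiplications (1049^3). Strassen: 1977326743 multiplications (7^11, after padding to 2048x2048). Strassen reduces 8 recursive multiplications to 7 at each level.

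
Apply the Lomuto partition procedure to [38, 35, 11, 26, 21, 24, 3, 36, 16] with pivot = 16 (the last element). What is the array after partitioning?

Lomuto partition with pivot = 16:

Initial array: [38, 35, 11, 26, 21, 24, 3, 36, 16]

arr[0]=38 > 16: no swap
arr[1]=35 > 16: no swap
arr[2]=11 <= 16: swap with position 0, array becomes [11, 35, 38, 26, 21, 24, 3, 36, 16]
arr[3]=26 > 16: no swap
arr[4]=21 > 16: no swap
arr[5]=24 > 16: no swap
arr[6]=3 <= 16: swap with position 1, array becomes [11, 3, 38, 26, 21, 24, 35, 36, 16]
arr[7]=36 > 16: no swap

Place pivot at position 2: [11, 3, 16, 26, 21, 24, 35, 36, 38]
Pivot position: 2

After partitioning with pivot 16, the array becomes [11, 3, 16, 26, 21, 24, 35, 36, 38]. The pivot is placed at index 2. All elements to the left of the pivot are <= 16, and all elements to the right are > 16.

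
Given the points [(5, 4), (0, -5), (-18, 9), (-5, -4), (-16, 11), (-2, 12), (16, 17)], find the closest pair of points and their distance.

Computing all pairwise distances among 7 points:

d((5, 4), (0, -5)) = 10.2956
d((5, 4), (-18, 9)) = 23.5372
d((5, 4), (-5, -4)) = 12.8062
d((5, 4), (-16, 11)) = 22.1359
d((5, 4), (-2, 12)) = 10.6301
d((5, 4), (16, 17)) = 17.0294
d((0, -5), (-18, 9)) = 22.8035
d((0, -5), (-5, -4)) = 5.099
d((0, -5), (-16, 11)) = 22.6274
d((0, -5), (-2, 12)) = 17.1172
d((0, -5), (16, 17)) = 27.2029
d((-18, 9), (-5, -4)) = 18.3848
d((-18, 9), (-16, 11)) = 2.8284 <-- minimum
d((-18, 9), (-2, 12)) = 16.2788
d((-18, 9), (16, 17)) = 34.9285
d((-5, -4), (-16, 11)) = 18.6011
d((-5, -4), (-2, 12)) = 16.2788
d((-5, -4), (16, 17)) = 29.6985
d((-16, 11), (-2, 12)) = 14.0357
d((-16, 11), (16, 17)) = 32.5576
d((-2, 12), (16, 17)) = 18.6815

Closest pair: (-18, 9) and (-16, 11) with distance 2.8284

The closest pair is (-18, 9) and (-16, 11) with Euclidean distance 2.8284. For 7 points, brute-force pairwise comparison is shown above. For large n, the divide-and-conquer algorithm (sort by x, recurse on halves, check the dividing strip) achieves O(n log n).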